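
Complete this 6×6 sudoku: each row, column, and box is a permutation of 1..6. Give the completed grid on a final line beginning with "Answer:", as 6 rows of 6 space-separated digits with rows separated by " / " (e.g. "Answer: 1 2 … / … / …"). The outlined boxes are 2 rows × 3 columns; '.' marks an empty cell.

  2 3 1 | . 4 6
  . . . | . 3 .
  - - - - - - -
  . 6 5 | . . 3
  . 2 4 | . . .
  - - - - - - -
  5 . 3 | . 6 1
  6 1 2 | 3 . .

Step 1. [r4c6∈{5}] only 5 remains possible at r4c6 ⇒ r4c6=5.
Step 2. [r4c5∈{1}] nothing but 1 survives at r4c5 ⇒ r4c5=1.
Step 3. [r5c4∈{2,4}] across row 5, 2 lands solely at r5c4, so r5c4=2.
Step 4. [r2c2∈{4,5}] 5 has one home in col 2: r2c2, so r2c2=5.
Step 5. [r2c3∈{6}] only 6 remains possible at r2c3 ⇒ r2c3=6.
Step 6. [r6c6∈{4}] nothing but 4 survives at r6c6. So r6c6=4.
Step 7. [r4c4∈{6}] only 6 remains possible at r4c4 ⇒ r4c4=6.
Step 8. [r2c6∈{2}] r2c6's peers cover all but 2. So r2c6=2.
Step 9. [r1c4∈{5}] nothing but 5 survives at r1c4 ⇒ r1c4=5.
Step 10. [r4c1∈{3}] r4c1 has the single candidate 3, so r4c1=3.
Step 11. [r2c4∈{1}] r2c4's peers cover all but 1. So r2c4=1.
Step 12. [r6c5∈{5}] only 5 remains possible at r6c5, so r6c5=5.
Step 13. [r3c5∈{2}] r3c5 is down to just 2, so r3c5=2.
Step 14. [r2c1∈{4}] nothing but 4 survives at r2c1. So r2c1=4.
Step 15. [r3c4∈{4}] nothing but 4 survives at r3c4 ⇒ r3c4=4.
Step 16. [r3c1∈{1}] r3c1 is down to just 1 ⇒ r3c1=1.
Step 17. [r5c2∈{4}] nothing but 4 survives at r5c2. So r5c2=4.

Answer: 2 3 1 5 4 6 / 4 5 6 1 3 2 / 1 6 5 4 2 3 / 3 2 4 6 1 5 / 5 4 3 2 6 1 / 6 1 2 3 5 4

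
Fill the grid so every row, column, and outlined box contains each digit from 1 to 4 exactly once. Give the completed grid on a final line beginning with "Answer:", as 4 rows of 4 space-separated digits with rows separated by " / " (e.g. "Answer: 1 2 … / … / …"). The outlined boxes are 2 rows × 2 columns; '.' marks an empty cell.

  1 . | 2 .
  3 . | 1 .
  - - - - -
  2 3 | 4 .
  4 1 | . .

Step 1. [r1c4∈{3,4}] r1c4 is the only open cell in row 1 admitting 3, so r1c4=3.
Step 2. [r2c2∈{2,4}] across row 2, 2 lands solely at r2c2, so r2c2=2.
Step 3. [r4c4∈{2}] r4c4's peers cover all but 2 ⇒ r4c4=2.
Step 4. [r3c4∈{1}] r3c4 has the single candidate 1, so r3c4=1.
Step 5. [r4c3∈{3}] nothing but 3 survives at r4c3 ⇒ r4c3=3.
Step 6. [r2c4∈{4}] nothing but 4 survives at r2c4 ⇒ r2c4=4.
Step 7. [r1c2∈{4}] nothing but 4 survives at r1c2 ⇒ r1c2=4.

Answer: 1 4 2 3 / 3 2 1 4 / 2 3 4 1 / 4 1 3 2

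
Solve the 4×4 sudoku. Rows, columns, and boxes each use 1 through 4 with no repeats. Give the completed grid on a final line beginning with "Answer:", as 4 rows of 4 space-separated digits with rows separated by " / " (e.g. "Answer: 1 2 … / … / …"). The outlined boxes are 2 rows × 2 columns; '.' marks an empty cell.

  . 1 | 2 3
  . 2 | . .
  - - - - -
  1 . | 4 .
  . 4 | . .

Step 1. [r2c4∈{1,4}] col 4 places 4 nowhere but r2c4 ⇒ r2c4=4.
Step 2. [r4c1∈{2,3}] 2 has one home in col 1: r4c1, so r4c1=2.
Step 3. [r4c4∈{1}] only 1 remains possible at r4c4, so r4c4=1.
Step 4. [r1c1∈{4}] r1c1 has the single candidate 4. So r1c1=4.
Step 5. [r2c3∈{1}] nothing but 1 survives at r2c3, so r2c3=1.
Step 6. [r3c4∈{2}] nothing but 2 survives at r3c4. So r3c4=2.
Step 7. [r3c2∈{3}] nothing but 3 survives at r3c2 ⇒ r3c2=3.
Step 8. [r2c1∈{3}] nothing but 3 survives at r2c1. So r2c1=3.
Step 9. [r4c3∈{3}] nothing but 3 survives at r4c3, so r4c3=3.

Answer: 4 1 2 3 / 3 2 1 4 / 1 3 4 2 / 2 4 3 1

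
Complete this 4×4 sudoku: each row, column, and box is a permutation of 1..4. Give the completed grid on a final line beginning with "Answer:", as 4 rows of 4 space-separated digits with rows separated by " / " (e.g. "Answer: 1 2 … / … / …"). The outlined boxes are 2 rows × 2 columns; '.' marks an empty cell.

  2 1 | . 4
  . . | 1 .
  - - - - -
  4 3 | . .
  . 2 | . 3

Step 1. [r3c4∈{1,2}] in row 3, 1 fits only at r3c4 ⇒ r3c4=1.
Step 2. [r3c3∈{2}] r3c3 is down to just 2 ⇒ r3c3=2.
Step 3. [r1c3∈{3}] r1c3 is down to just 3. So r1c3=3.
Step 4. [r2c1∈{3}] r2c1 is down to just 3. So r2c1=3.
Step 5. [r2c4∈{2}] r2c4 has the single candidate 2 ⇒ r2c4=2.
Step 6. [r4c3∈{4}] r4c3 has the single candidate 4. So r4c3=4.
Step 7. [r2c2∈{4}] only 4 remains possible at r2c2, so r2c2=4.
Step 8. [r4c1∈{1}] only 1 remains possible at r4c1 ⇒ r4c1=1.

Answer: 2 1 3 4 / 3 4 1 2 / 4 3 2 1 / 1 2 4 3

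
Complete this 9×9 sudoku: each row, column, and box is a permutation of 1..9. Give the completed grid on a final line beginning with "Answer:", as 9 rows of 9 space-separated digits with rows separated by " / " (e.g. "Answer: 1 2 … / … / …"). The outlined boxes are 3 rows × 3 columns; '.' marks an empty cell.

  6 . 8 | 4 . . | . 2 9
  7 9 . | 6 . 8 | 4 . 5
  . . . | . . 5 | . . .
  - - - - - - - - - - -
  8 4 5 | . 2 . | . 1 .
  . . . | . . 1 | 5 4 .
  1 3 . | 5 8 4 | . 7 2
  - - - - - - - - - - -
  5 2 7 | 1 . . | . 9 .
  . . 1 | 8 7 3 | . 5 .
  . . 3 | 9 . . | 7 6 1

Step 1. [r3c1∈{2,3,4}] in col 1, 3 fits only at r3c1 ⇒ r3c1=3.
Step 2. [r4c6∈{6,7,9}] r4c6 is the only open cell in col 6 admitting 9 ⇒ r4c6=9.
Step 3. [r5c5∈{3,6}] r5c5 is the only open cell in box 5 admitting 6 ⇒ r5c5=6.
Step 4. [r3c2∈{1}] nothing but 1 survives at r3c2, so r3c2=1.
Step 5. [r5c9∈{3,8}] r5c9 is the only open cell in row 5 admitting 8, so r5c9=8.
Step 6. [r4c4∈{3,7}] in row 4, 7 fits only at r4c4, so r4c4=7.
Step 7. [r2c8∈{3}] only 3 remains possible at r2c8 ⇒ r2c8=3.
Step 8. [r9c1∈{4}] r9c1 is down to just 4. So r9c1=4.
Step 9. [r6c3∈{6,9}] across col 3, 6 lands solely at r6c3, so r6c3=6.
Step 10. [r5c1∈{2,9}] across col 1, 2 lands solely at r5c1. So r5c1=2.
Step 11. [r7c7∈{3,8}] 8 has one home in row 7: r7c7, so r7c7=8.
Step 12. [r4c7∈{3,6}] col 7 places 3 nowhere but r4c7. So r4c7=3.
Step 13. [r7c5∈{4}] only 4 remains possible at r7c5. So r7c5=4.
Step 14. [r4c9∈{6}] r4c9 is down to just 6, so r4c9=6.
Step 15. [r2c3∈{2}] r2c3 is down to just 2 ⇒ r2c3=2.
Step 16. [r2c5∈{1}] r2c5's peers cover all but 1, so r2c5=1.
Step 17. [r1c2∈{5}] r1c2 has the single candidate 5, so r1c2=5.
Step 18. [r9c5∈{5}] r9c5 has the single candidate 5, so r9c5=5.
Step 19. [r3c9∈{7}] only 7 remains possible at r3c9, so r3c9=7.
Step 20. [r8c9∈{4}] r8c9's peers cover all but 4, so r8c9=4.
Step 21. [r1c7∈{1}] r1c7 has the single candidate 1. So r1c7=1.
Step 22. [r8c1∈{9}] nothing but 9 survives at r8c1, so r8c1=9.
Step 23. [r9c2∈{8}] r9c2's peers cover all but 8 ⇒ r9c2=8.
Step 24. [r3c8∈{8}] r3c8 is down to just 8, so r3c8=8.
Step 25. [r8c7∈{2}] r8c7's peers cover all but 2 ⇒ r8c7=2.
Step 26. [r8c2∈{6}] r8c2's peers cover all but 6 ⇒ r8c2=6.
Step 27. [r3c7∈{6}] only 6 remains possible at r3c7 ⇒ r3c7=6.
Step 28. [r3c5∈{9}] r3c5 is down to just 9. So r3c5=9.
Step 29. [r1c6∈{7}] r1c6's peers cover all but 7. So r1c6=7.
Step 30. [r5c2∈{7}] only 7 remains possible at r5c2. So r5c2=7.
Step 31. [r5c4∈{3}] only 3 remains possible at r5c4 ⇒ r5c4=3.
Step 32. [r5c3∈{9}] only 9 remains possible at r5c3. So r5c3=9.
Step 33. [r6c7∈{9}] nothing but 9 survives at r6c7. So r6c7=9.
Step 34. [r7c6∈{6}] r7c6 has the single candidate 6, so r7c6=6.
Step 35. [r3c3∈{4}] nothing but 4 survives at r3c3 ⇒ r3c3=4.
Step 36. [r7c9∈{3}] r7c9's peers cover all but 3, so r7c9=3.
Step 37. [r3c4∈{2}] nothing but 2 survives at r3c4, so r3c4=2.
Step 38. [r9c6∈{2}] only 2 remains possible at r9c6, so r9c6=2.
Step 39. [r1c5∈{3}] only 3 remains possible at r1c5 ⇒ r1c5=3.

Answer: 6 5 8 4 3 7 1 2 9 / 7 9 2 6 1 8 4 3 5 / 3 1 4 2 9 5 6 8 7 / 8 4 5 7 2 9 3 1 6 / 2 7 9 3 6 1 5 4 8 / 1 3 6 5 8 4 9 7 2 / 5 2 7 1 4 6 8 9 3 / 9 6 1 8 7 3 2 5 4 / 4 8 3 9 5 2 7 6 1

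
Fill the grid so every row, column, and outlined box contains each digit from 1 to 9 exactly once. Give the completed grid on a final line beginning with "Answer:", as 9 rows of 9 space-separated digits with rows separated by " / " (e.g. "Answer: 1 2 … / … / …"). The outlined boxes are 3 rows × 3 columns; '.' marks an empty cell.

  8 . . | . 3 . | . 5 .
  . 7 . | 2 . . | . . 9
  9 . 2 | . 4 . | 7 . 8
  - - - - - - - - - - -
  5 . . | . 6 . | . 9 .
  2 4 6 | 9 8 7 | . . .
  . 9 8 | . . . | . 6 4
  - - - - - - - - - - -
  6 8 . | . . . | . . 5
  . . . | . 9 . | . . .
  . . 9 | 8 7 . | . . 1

Step 1. [r5c9∈{3}] nothing but 3 survives at r5c9. So r5c9=3.
Step 2. [r5c8∈{1}] r5c8 has the single candidate 1 ⇒ r5c8=1.
Step 3. [r3c8∈{3}] r3c8's peers cover all but 3. So r3c8=3.
Step 4. [r2c8∈{4}] r2c8's peers cover all but 4 ⇒ r2c8=4.
Step 5. [r9c8∈{2}] r9c8 has the single candidate 2, so r9c8=2.
Step 6. [r8c2∈{1,2,3,5}] r8c2 is the only open cell in col 2 admitting 2 ⇒ r8c2=2.
Step 7. [r6c1∈{1,3,7}] row 6 places 7 nowhere but r6c1, so r6c1=7.
Step 8. [r7c8∈{7}] r7c8 has the single candidate 7, so r7c8=7.
Step 9. [r8c9∈{6}] r8c9's peers cover all but 6 ⇒ r8c9=6.
Step 10. [r9c6∈{3,4,5,6}] across row 9, 6 lands solely at r9c6, so r9c6=6.
Step 11. [r8c3∈{1,3,4,5,7}] 7 has one home in row 8: r8c3, so r8c3=7.
Step 12. [r2c3∈{1,3,5}] in col 3, 5 fits only at r2c3, so r2c3=5.
Step 13. [r2c5∈{1}] only 1 remains possible at r2c5. So r2c5=1.
Step 14. [r8c1∈{1,3,4}] 1 has one home in col 1: r8c1, so r8c1=1.
Step 15. [r3c2∈{1,6}] in row 3, 1 fits only at r3c2 ⇒ r3c2=1.
Step 16. [r4c2∈{3}] r4c2 has the single candidate 3 ⇒ r4c2=3.
Step 17. [r7c3∈{3,4}] col 3 places 3 nowhere but r7c3 ⇒ r7c3=3.
Step 18. [r6c5∈{2,5}] 5 has one home in col 5: r6c5 ⇒ r6c5=5.
Step 19. [r6c7∈{2}] only 2 remains possible at r6c7, so r6c7=2.
Step 20. [r4c6∈{1,2,4}] r4c6 is the only open cell in row 4 admitting 2, so r4c6=2.
Step 21. [r4c4∈{1,4}] r4c4 is the only open cell in row 4 admitting 4. So r4c4=4.
Step 22. [r1c2∈{6}] nothing but 6 survives at r1c2. So r1c2=6.
Step 23. [r7c4∈{1}] r7c4's peers cover all but 1, so r7c4=1.
Step 24. [r6c4∈{3}] r6c4's peers cover all but 3. So r6c4=3.
Step 25. [r8c6∈{3,4,5}] r8c6 is the only open cell in col 6 admitting 3. So r8c6=3.
Step 26. [r8c7∈{4,8}] in row 8, 4 fits only at r8c7. So r8c7=4.
Step 27. [r3c6∈{5}] r3c6 is down to just 5 ⇒ r3c6=5.
Step 28. [r4c9∈{7}] nothing but 7 survives at r4c9, so r4c9=7.
Step 29. [r4c3∈{1}] r4c3 is down to just 1 ⇒ r4c3=1.
Step 30. [r8c8∈{8}] r8c8 is down to just 8 ⇒ r8c8=8.
Step 31. [r7c7∈{9}] only 9 remains possible at r7c7. So r7c7=9.
Step 32. [r4c7∈{8}] only 8 remains possible at r4c7 ⇒ r4c7=8.
Step 33. [r1c4∈{7}] r1c4 is down to just 7, so r1c4=7.
Step 34. [r9c1∈{4}] r9c1's peers cover all but 4 ⇒ r9c1=4.
Step 35. [r5c7∈{5}] only 5 remains possible at r5c7. So r5c7=5.
Step 36. [r2c1∈{3}] r2c1 has the single candidate 3, so r2c1=3.
Step 37. [r1c6∈{9}] r1c6's peers cover all but 9. So r1c6=9.
Step 38. [r7c5∈{2}] r7c5's peers cover all but 2 ⇒ r7c5=2.
Step 39. [r3c4∈{6}] only 6 remains possible at r3c4, so r3c4=6.
Step 40. [r6c6∈{1}] nothing but 1 survives at r6c6. So r6c6=1.
Step 41. [r1c3∈{4}] r1c3 is down to just 4, so r1c3=4.
Step 42. [r1c7∈{1}] nothing but 1 survives at r1c7 ⇒ r1c7=1.
Step 43. [r9c2∈{5}] r9c2's peers cover all but 5 ⇒ r9c2=5.
Step 44. [r7c6∈{4}] r7c6 is down to just 4, so r7c6=4.
Step 45. [r8c4∈{5}] only 5 remains possible at r8c4 ⇒ r8c4=5.
Step 46. [r1c9∈{2}] only 2 remains possible at r1c9, so r1c9=2.
Step 47. [r2c7∈{6}] r2c7 is down to just 6. So r2c7=6.
Step 48. [r2c6∈{8}] only 8 remains possible at r2c6. So r2c6=8.
Step 49. [r9c7∈{3}] only 3 remains possible at r9c7, so r9c7=3.

Answer: 8 6 4 7 3 9 1 5 2 / 3 7 5 2 1 8 6 4 9 / 9 1 2 6 4 5 7 3 8 / 5 3 1 4 6 2 8 9 7 / 2 4 6 9 8 7 5 1 3 / 7 9 8 3 5 1 2 6 4 / 6 8 3 1 2 4 9 7 5 / 1 2 7 5 9 3 4 8 6 / 4 5 9 8 7 6 3 2 1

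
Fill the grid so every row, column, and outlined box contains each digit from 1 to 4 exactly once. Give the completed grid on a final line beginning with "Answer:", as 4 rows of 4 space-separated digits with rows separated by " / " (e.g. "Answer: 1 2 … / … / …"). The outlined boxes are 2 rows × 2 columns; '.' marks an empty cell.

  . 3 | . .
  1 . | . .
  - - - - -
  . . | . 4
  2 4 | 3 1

Step 1. [r1c4∈{2}] only 2 remains possible at r1c4, so r1c4=2.
Step 2. [r2c3∈{4}] r2c3 has the single candidate 4, so r2c3=4.
Step 3. [r3c1∈{3}] r3c1's peers cover all but 3. So r3c1=3.
Step 4. [r3c2∈{1}] nothing but 1 survives at r3c2, so r3c2=1.
Step 5. [r1c1∈{4}] only 4 remains possible at r1c1, so r1c1=4.
Step 6. [r3c3∈{2}] only 2 remains possible at r3c3. So r3c3=2.
Step 7. [r2c2∈{2}] r2c2 has the single candidate 2. So r2c2=2.
Step 8. [r2c4∈{3}] nothing but 3 survives at r2c4, so r2c4=3.
Step 9. [r1c3∈{1}] only 1 remains possible at r1c3, so r1c3=1.

Answer: 4 3 1 2 / 1 2 4 3 / 3 1 2 4 / 2 4 3 1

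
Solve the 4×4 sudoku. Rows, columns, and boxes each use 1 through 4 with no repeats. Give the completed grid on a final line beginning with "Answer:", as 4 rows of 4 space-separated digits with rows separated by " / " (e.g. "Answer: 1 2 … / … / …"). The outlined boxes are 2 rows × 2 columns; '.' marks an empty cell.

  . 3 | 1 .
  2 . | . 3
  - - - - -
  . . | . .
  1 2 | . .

Step 1. [r3c2∈{4}] r3c2's peers cover all but 4. So r3c2=4.
Step 2. [r1c4∈{2,4}] r1c4 is the only open cell in row 1 admitting 2, so r1c4=2.
Step 3. [r4c3∈{3,4}] in row 4, 3 fits only at r4c3, so r4c3=3.
Step 4. [r1c1∈{4}] r1c1 has the single candidate 4 ⇒ r1c1=4.
Step 5. [r3c1∈{3}] only 3 remains possible at r3c1, so r3c1=3.
Step 6. [r3c3∈{2}] r3c3 is down to just 2, so r3c3=2.
Step 7. [r4c4∈{4}] nothing but 4 survives at r4c4, so r4c4=4.
Step 8. [r2c3∈{4}] r2c3 is down to just 4 ⇒ r2c3=4.
Step 9. [r2c2∈{1}] r2c2 has the single candidate 1. So r2c2=1.
Step 10. [r3c4∈{1}] r3c4 has the single candidate 1 ⇒ r3c4=1.

Answer: 4 3 1 2 / 2 1 4 3 / 3 4 2 1 / 1 2 3 4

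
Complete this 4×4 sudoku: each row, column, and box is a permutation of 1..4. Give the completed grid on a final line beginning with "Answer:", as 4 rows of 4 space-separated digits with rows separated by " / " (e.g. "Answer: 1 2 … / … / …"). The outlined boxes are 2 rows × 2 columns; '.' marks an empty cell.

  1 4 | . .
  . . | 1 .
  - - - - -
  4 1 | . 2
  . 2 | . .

Step 1. [r3c3∈{3}] only 3 remains possible at r3c3 ⇒ r3c3=3.
Step 2. [r2c4∈{3,4}] row 2 places 4 nowhere but r2c4 ⇒ r2c4=4.
Step 3. [r2c1∈{2,3}] across row 2, 2 lands solely at r2c1, so r2c1=2.
Step 4. [r1c4∈{3}] r1c4 is down to just 3 ⇒ r1c4=3.
Step 5. [r4c3∈{4}] nothing but 4 survives at r4c3 ⇒ r4c3=4.
Step 6. [r2c2∈{3}] r2c2 has the single candidate 3, so r2c2=3.
Step 7. [r4c1∈{3}] r4c1's peers cover all but 3, so r4c1=3.
Step 8. [r4c4∈{1}] only 1 remains possible at r4c4. So r4c4=1.
Step 9. [r1c3∈{2}] r1c3 has the single candidate 2, so r1c3=2.

Answer: 1 4 2 3 / 2 3 1 4 / 4 1 3 2 / 3 2 4 1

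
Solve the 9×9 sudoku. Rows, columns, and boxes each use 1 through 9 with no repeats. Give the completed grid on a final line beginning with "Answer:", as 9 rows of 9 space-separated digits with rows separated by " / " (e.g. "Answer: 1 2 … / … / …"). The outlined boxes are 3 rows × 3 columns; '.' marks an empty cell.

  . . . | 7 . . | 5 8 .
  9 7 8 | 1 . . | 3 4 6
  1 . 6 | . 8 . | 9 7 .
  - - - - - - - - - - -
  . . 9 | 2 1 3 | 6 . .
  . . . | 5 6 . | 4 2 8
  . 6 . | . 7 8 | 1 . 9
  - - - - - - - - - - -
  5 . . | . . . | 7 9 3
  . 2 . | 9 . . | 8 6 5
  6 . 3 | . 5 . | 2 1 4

Step 1. [r2c5∈{2}] only 2 remains possible at r2c5, so r2c5=2.
Step 2. [r7c5∈{4}] r7c5 has the single candidate 4 ⇒ r7c5=4.
Step 3. [r3c2∈{3,4,5}] 5 has one home in box 1: r3c2, so r3c2=5.
Step 4. [r7c3∈{1}] nothing but 1 survives at r7c3, so r7c3=1.
Step 5. [r4c1∈{4,7,8}] in col 1, 8 fits only at r4c1, so r4c1=8.
Step 6. [r6c4∈{4}] nothing but 4 survives at r6c4, so r6c4=4.
Step 7. [r1c6∈{4,6,9}] in row 1, 6 fits only at r1c6, so r1c6=6.
Step 8. [r9c4∈{8}] r9c4's peers cover all but 8, so r9c4=8.
Step 9. [r6c3∈{2,5}] 5 has one home in col 3: r6c3, so r6c3=5.
Step 10. [r1c3∈{2,4}] in col 3, 2 fits only at r1c3, so r1c3=2.
Step 11. [r8c3∈{4,7}] 4 has one home in col 3: r8c3, so r8c3=4.
Step 12. [r8c1∈{7}] r8c1 has the single candidate 7, so r8c1=7.
Step 13. [r5c1∈{3}] nothing but 3 survives at r5c1. So r5c1=3.
Step 14. [r1c2∈{3,4}] r1c2 is the only open cell in col 2 admitting 3. So r1c2=3.
Step 15. [r5c3∈{7}] nothing but 7 survives at r5c3, so r5c3=7.
Step 16. [r6c1∈{2}] r6c1 has the single candidate 2, so r6c1=2.
Step 17. [r1c1∈{4}] r1c1 is down to just 4. So r1c1=4.
Step 18. [r4c2∈{4}] nothing but 4 survives at r4c2. So r4c2=4.
Step 19. [r9c2∈{9}] r9c2 has the single candidate 9, so r9c2=9.
Step 20. [r3c4∈{3}] r3c4's peers cover all but 3 ⇒ r3c4=3.
Step 21. [r4c9∈{7}] r4c9's peers cover all but 7. So r4c9=7.
Step 22. [r7c6∈{2}] r7c6 is down to just 2 ⇒ r7c6=2.
Step 23. [r7c4∈{6}] nothing but 6 survives at r7c4 ⇒ r7c4=6.
Step 24. [r1c9∈{1}] nothing but 1 survives at r1c9. So r1c9=1.
Step 25. [r3c6∈{4}] r3c6 has the single candidate 4. So r3c6=4.
Step 26. [r8c6∈{1}] r8c6 is down to just 1, so r8c6=1.
Step 27. [r3c9∈{2}] r3c9's peers cover all but 2, so r3c9=2.
Step 28. [r2c6∈{5}] nothing but 5 survives at r2c6 ⇒ r2c6=5.
Step 29. [r1c5∈{9}] nothing but 9 survives at r1c5. So r1c5=9.
Step 30. [r9c6∈{7}] r9c6 has the single candidate 7. So r9c6=7.
Step 31. [r4c8∈{5}] nothing but 5 survives at r4c8, so r4c8=5.
Step 32. [r8c5∈{3}] only 3 remains possible at r8c5 ⇒ r8c5=3.
Step 33. [r6c8∈{3}] r6c8 has the single candidate 3 ⇒ r6c8=3.
Step 34. [r7c2∈{8}] nothing but 8 survives at r7c2, so r7c2=8.
Step 35. [r5c6∈{9}] r5c6 is down to just 9 ⇒ r5c6=9.
Step 36. [r5c2∈{1}] r5c2 is down to just 1, so r5c2=1.

Answer: 4 3 2 7 9 6 5 8 1 / 9 7 8 1 2 5 3 4 6 / 1 5 6 3 8 4 9 7 2 / 8 4 9 2 1 3 6 5 7 / 3 1 7 5 6 9 4 2 8 / 2 6 5 4 7 8 1 3 9 / 5 8 1 6 4 2 7 9 3 / 7 2 4 9 3 1 8 6 5 / 6 9 3 8 5 7 2 1 4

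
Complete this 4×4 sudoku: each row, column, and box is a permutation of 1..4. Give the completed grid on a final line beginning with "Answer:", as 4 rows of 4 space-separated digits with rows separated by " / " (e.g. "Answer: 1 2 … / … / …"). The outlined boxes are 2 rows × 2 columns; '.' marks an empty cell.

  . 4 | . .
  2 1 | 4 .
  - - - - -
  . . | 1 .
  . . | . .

Step 1. [r1c1∈{3}] only 3 remains possible at r1c1, so r1c1=3.
Step 2. [r4c3∈{2,3}] 3 has one home in col 3: r4c3. So r4c3=3.
Step 3. [r3c1∈{4}] nothing but 4 survives at r3c1, so r3c1=4.
Step 4. [r3c4∈{2}] r3c4 is down to just 2. So r3c4=2.
Step 5. [r4c2∈{2}] nothing but 2 survives at r4c2, so r4c2=2.
Step 6. [r1c3∈{2}] nothing but 2 survives at r1c3 ⇒ r1c3=2.
Step 7. [r4c4∈{4}] nothing but 4 survives at r4c4 ⇒ r4c4=4.
Step 8. [r2c4∈{3}] r2c4 is down to just 3. So r2c4=3.
Step 9. [r4c1∈{1}] nothing but 1 survives at r4c1 ⇒ r4c1=1.
Step 10. [r3c2∈{3}] r3c2 is down to just 3, so r3c2=3.
Step 11. [r1c4∈{1}] only 1 remains possible at r1c4. So r1c4=1.

Answer: 3 4 2 1 / 2 1 4 3 / 4 3 1 2 / 1 2 3 4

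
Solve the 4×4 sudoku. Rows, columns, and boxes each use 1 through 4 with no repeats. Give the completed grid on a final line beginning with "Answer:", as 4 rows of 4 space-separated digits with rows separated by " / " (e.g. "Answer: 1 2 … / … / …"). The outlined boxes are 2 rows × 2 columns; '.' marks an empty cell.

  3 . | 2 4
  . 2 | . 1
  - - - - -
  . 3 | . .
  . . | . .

Step 1. [r4c2∈{1,4}] across col 2, 4 lands solely at r4c2. So r4c2=4.
Step 2. [r3c4∈{2}] only 2 remains possible at r3c4, so r3c4=2.
Step 3. [r3c1∈{1}] r3c1's peers cover all but 1 ⇒ r3c1=1.
Step 4. [r2c3∈{3}] nothing but 3 survives at r2c3, so r2c3=3.
Step 5. [r3c3∈{4}] r3c3's peers cover all but 4, so r3c3=4.
Step 6. [r4c4∈{3}] r4c4's peers cover all but 3. So r4c4=3.
Step 7. [r1c2∈{1}] nothing but 1 survives at r1c2, so r1c2=1.
Step 8. [r2c1∈{4}] only 4 remains possible at r2c1 ⇒ r2c1=4.
Step 9. [r4c1∈{2}] r4c1 is down to just 2 ⇒ r4c1=2.
Step 10. [r4c3∈{1}] r4c3's peers cover all but 1 ⇒ r4c3=1.

Answer: 3 1 2 4 / 4 2 3 1 / 1 3 4 2 / 2 4 1 3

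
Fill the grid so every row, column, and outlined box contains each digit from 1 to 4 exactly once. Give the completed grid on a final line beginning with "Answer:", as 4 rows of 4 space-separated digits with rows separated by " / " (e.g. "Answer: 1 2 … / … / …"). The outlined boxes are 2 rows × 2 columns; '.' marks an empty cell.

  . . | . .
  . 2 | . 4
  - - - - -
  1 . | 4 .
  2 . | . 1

Step 1. [r4c3∈{3}] nothing but 3 survives at r4c3 ⇒ r4c3=3.
Step 2. [r1c4∈{2,3}] col 4 places 3 nowhere but r1c4. So r1c4=3.
Step 3. [r1c2∈{1,4}] 1 has one home in col 2: r1c2 ⇒ r1c2=1.
Step 4. [r1c3∈{2}] nothing but 2 survives at r1c3 ⇒ r1c3=2.
Step 5. [r4c2∈{4}] nothing but 4 survives at r4c2, so r4c2=4.
Step 6. [r2c1∈{3}] r2c1 has the single candidate 3. So r2c1=3.
Step 7. [r3c4∈{2}] r3c4 has the single candidate 2. So r3c4=2.
Step 8. [r2c3∈{1}] only 1 remains possible at r2c3 ⇒ r2c3=1.
Step 9. [r3c2∈{3}] r3c2 has the single candidate 3, so r3c2=3.
Step 10. [r1c1∈{4}] nothing but 4 survives at r1c1, so r1c1=4.

Answer: 4 1 2 3 / 3 2 1 4 / 1 3 4 2 / 2 4 3 1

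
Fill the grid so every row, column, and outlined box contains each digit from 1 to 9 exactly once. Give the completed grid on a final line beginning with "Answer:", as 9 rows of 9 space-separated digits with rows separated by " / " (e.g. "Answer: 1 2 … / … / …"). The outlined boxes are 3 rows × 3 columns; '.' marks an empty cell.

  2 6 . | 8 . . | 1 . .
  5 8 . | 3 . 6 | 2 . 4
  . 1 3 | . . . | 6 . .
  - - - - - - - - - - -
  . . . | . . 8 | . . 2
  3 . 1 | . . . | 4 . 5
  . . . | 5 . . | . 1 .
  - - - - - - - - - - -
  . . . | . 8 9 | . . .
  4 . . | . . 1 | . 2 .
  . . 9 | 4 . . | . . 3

Step 1. [r2c3∈{7}] only 7 remains possible at r2c3, so r2c3=7.
Step 2. [r5c8∈{6,7,8,9}] row 5 places 8 nowhere but r5c8, so r5c8=8.
Step 3. [r3c1∈{9}] r3c1's peers cover all but 9. So r3c1=9.
Step 4. [r8c5∈{3,5,6,7}] 3 has one home in box 8: r8c5 ⇒ r8c5=3.
Step 5. [r1c8∈{3,5,7,9}] row 1 places 3 nowhere but r1c8. So r1c8=3.
Step 6. [r3c8∈{5,7}] in box 3, 5 fits only at r3c8. So r3c8=5.
Step 7. [r9c1∈{1,6,7,8}] across row 9, 1 lands solely at r9c1, so r9c1=1.
Step 8. [r8c3∈{5,6,8}] in box 7, 8 fits only at r8c3 ⇒ r8c3=8.
Step 9. [r4c4∈{1,6,7,9}] 1 has one home in col 4: r4c4. So r4c4=1.
Step 10. [r5c4∈{2,6,7,9}] col 4 places 9 nowhere but r5c4. So r5c4=9.
Step 11. [r5c5∈{2,6,7}] r5c5 is the only open cell in row 5 admitting 6, so r5c5=6.
Step 12. [r9c8∈{6,7}] 6 has one home in row 9: r9c8. So r9c8=6.
Step 13. [r6c6∈{2,3,4,7}] across col 6, 3 lands solely at r6c6, so r6c6=3.
Step 14. [r1c3∈{4}] r1c3 is down to just 4. So r1c3=4.
Step 15. [r6c9∈{6,7,9}] 6 has one home in col 9: r6c9, so r6c9=6.
Step 16. [r6c3∈{2}] r6c3 has the single candidate 2. So r6c3=2.
Step 17. [r5c2∈{7}] r5c2 has the single candidate 7 ⇒ r5c2=7.
Step 18. [r8c2∈{5}] nothing but 5 survives at r8c2. So r8c2=5.
Step 19. [r7c1∈{6,7}] col 1 places 7 nowhere but r7c1, so r7c1=7.
Step 20. [r4c8∈{7,9}] in col 8, 7 fits only at r4c8, so r4c8=7.
Step 21. [r6c5∈{4,7}] 7 has one home in row 6: r6c5. So r6c5=7.
Step 22. [r9c2∈{2}] nothing but 2 survives at r9c2, so r9c2=2.
Step 23. [r9c5∈{5}] r9c5's peers cover all but 5 ⇒ r9c5=5.
Step 24. [r9c6∈{7}] r9c6's peers cover all but 7 ⇒ r9c6=7.
Step 25. [r3c5∈{2,4}] col 5 places 2 nowhere but r3c5 ⇒ r3c5=2.
Step 26. [r6c7∈{9}] r6c7 is down to just 9, so r6c7=9.
Step 27. [r1c9∈{7,9}] r1c9 is the only open cell in row 1 admitting 7 ⇒ r1c9=7.
Step 28. [r7c3∈{6}] r7c3 is down to just 6. So r7c3=6.
Step 29. [r2c8∈{9}] r2c8 is down to just 9. So r2c8=9.
Step 30. [r4c2∈{4,9}] r4c2 is the only open cell in row 4 admitting 9 ⇒ r4c2=9.
Step 31. [r3c6∈{4}] r3c6 is down to just 4, so r3c6=4.
Step 32. [r8c9∈{9}] nothing but 9 survives at r8c9, so r8c9=9.
Step 33. [r6c1∈{8}] r6c1 is down to just 8, so r6c1=8.
Step 34. [r7c8∈{4}] r7c8's peers cover all but 4 ⇒ r7c8=4.
Step 35. [r7c4∈{2}] r7c4 has the single candidate 2. So r7c4=2.
Step 36. [r4c1∈{6}] r4c1 has the single candidate 6 ⇒ r4c1=6.
Step 37. [r3c4∈{7}] r3c4 has the single candidate 7, so r3c4=7.
Step 38. [r4c5∈{4}] r4c5 has the single candidate 4. So r4c5=4.
Step 39. [r4c3∈{5}] only 5 remains possible at r4c3, so r4c3=5.
Step 40. [r7c7∈{5}] r7c7 is down to just 5, so r7c7=5.
Step 41. [r5c6∈{2}] r5c6's peers cover all but 2. So r5c6=2.
Step 42. [r9c7∈{8}] only 8 remains possible at r9c7. So r9c7=8.
Step 43. [r2c5∈{1}] r2c5 has the single candidate 1. So r2c5=1.
Step 44. [r6c2∈{4}] only 4 remains possible at r6c2. So r6c2=4.
Step 45. [r1c5∈{9}] only 9 remains possible at r1c5 ⇒ r1c5=9.
Step 46. [r3c9∈{8}] r3c9's peers cover all but 8, so r3c9=8.
Step 47. [r8c7∈{7}] nothing but 7 survives at r8c7. So r8c7=7.
Step 48. [r7c2∈{3}] only 3 remains possible at r7c2, so r7c2=3.
Step 49. [r4c7∈{3}] nothing but 3 survives at r4c7. So r4c7=3.
Step 50. [r1c6∈{5}] r1c6 is down to just 5, so r1c6=5.
Step 51. [r7c9∈{1}] r7c9 is down to just 1 ⇒ r7c9=1.
Step 52. [r8c4∈{6}] r8c4 is down to just 6. So r8c4=6.

Answer: 2 6 4 8 9 5 1 3 7 / 5 8 7 3 1 6 2 9 4 / 9 1 3 7 2 4 6 5 8 / 6 9 5 1 4 8 3 7 2 / 3 7 1 9 6 2 4 8 5 / 8 4 2 5 7 3 9 1 6 / 7 3 6 2 8 9 5 4 1 / 4 5 8 6 3 1 7 2 9 / 1 2 9 4 5 7 8 6 3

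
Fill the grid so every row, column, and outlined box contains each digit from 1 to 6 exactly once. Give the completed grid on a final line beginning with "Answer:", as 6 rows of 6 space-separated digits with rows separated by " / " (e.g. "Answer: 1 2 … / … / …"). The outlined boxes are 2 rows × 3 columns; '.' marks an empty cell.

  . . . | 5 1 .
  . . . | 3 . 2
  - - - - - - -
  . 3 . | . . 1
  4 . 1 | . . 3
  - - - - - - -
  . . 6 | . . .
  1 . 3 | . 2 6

Step 1. [r2c5∈{4,6}] 6 has one home in box 2: r2c5. So r2c5=6.
Step 2. [r6c4∈{4}] r6c4 has the single candidate 4, so r6c4=4.
Step 3. [r5c2∈{2,4,5}] r5c2 is the only open cell in row 5 admitting 4. So r5c2=4.
Step 4. [r2c1∈{5}] r2c1 is down to just 5. So r2c1=5.
Step 5. [r3c3∈{2,5}] across col 3, 5 lands solely at r3c3, so r3c3=5.
Step 6. [r1c3∈{2,4}] 2 has one home in col 3: r1c3 ⇒ r1c3=2.
Step 7. [r4c2∈{2,6}] r4c2 is the only open cell in col 2 admitting 2 ⇒ r4c2=2.
Step 8. [r3c1∈{6}] r3c1's peers cover all but 6, so r3c1=6.
Step 9. [r5c6∈{5}] only 5 remains possible at r5c6 ⇒ r5c6=5.
Step 10. [r4c5∈{5}] r4c5's peers cover all but 5 ⇒ r4c5=5.
Step 11. [r1c6∈{4}] r1c6 is down to just 4, so r1c6=4.
Step 12. [r1c1∈{3}] r1c1 has the single candidate 3 ⇒ r1c1=3.
Step 13. [r3c4∈{2}] r3c4 is down to just 2. So r3c4=2.
Step 14. [r3c5∈{4}] r3c5's peers cover all but 4, so r3c5=4.
Step 15. [r4c4∈{6}] only 6 remains possible at r4c4 ⇒ r4c4=6.
Step 16. [r5c1∈{2}] r5c1 is down to just 2, so r5c1=2.
Step 17. [r2c3∈{4}] r2c3's peers cover all but 4. So r2c3=4.
Step 18. [r5c4∈{1}] nothing but 1 survives at r5c4, so r5c4=1.
Step 19. [r1c2∈{6}] r1c2's peers cover all but 6, so r1c2=6.
Step 20. [r6c2∈{5}] r6c2 is down to just 5 ⇒ r6c2=5.
Step 21. [r5c5∈{3}] r5c5's peers cover all but 3, so r5c5=3.
Step 22. [r2c2∈{1}] only 1 remains possible at r2c2 ⇒ r2c2=1.

Answer: 3 6 2 5 1 4 / 5 1 4 3 6 2 / 6 3 5 2 4 1 / 4 2 1 6 5 3 / 2 4 6 1 3 5 / 1 5 3 4 2 6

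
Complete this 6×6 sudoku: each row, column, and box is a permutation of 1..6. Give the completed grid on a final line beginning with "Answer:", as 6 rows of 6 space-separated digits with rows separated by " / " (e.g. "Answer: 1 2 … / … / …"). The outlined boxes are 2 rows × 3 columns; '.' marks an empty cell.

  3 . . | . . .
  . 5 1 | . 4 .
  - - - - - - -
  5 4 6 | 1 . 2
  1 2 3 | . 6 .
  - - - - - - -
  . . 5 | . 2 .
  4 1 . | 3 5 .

Step 1. [r6c6∈{6}] r6c6's peers cover all but 6, so r6c6=6.
Step 2. [r1c2∈{6}] r1c2 is down to just 6, so r1c2=6.
Step 3. [r5c6∈{1,4}] across row 5, 1 lands solely at r5c6, so r5c6=1.
Step 4. [r1c6∈{5}] only 5 remains possible at r1c6. So r1c6=5.
Step 5. [r2c1∈{2}] r2c1 is down to just 2. So r2c1=2.
Step 6. [r5c4∈{4}] only 4 remains possible at r5c4. So r5c4=4.
Step 7. [r4c4∈{5}] nothing but 5 survives at r4c4, so r4c4=5.
Step 8. [r2c6∈{3}] r2c6 is down to just 3, so r2c6=3.
Step 9. [r1c3∈{4}] only 4 remains possible at r1c3. So r1c3=4.
Step 10. [r2c4∈{6}] r2c4's peers cover all but 6 ⇒ r2c4=6.
Step 11. [r5c1∈{6}] nothing but 6 survives at r5c1 ⇒ r5c1=6.
Step 12. [r5c2∈{3}] r5c2 has the single candidate 3, so r5c2=3.
Step 13. [r3c5∈{3}] nothing but 3 survives at r3c5, so r3c5=3.
Step 14. [r4c6∈{4}] only 4 remains possible at r4c6 ⇒ r4c6=4.
Step 15. [r1c4∈{2}] only 2 remains possible at r1c4, so r1c4=2.
Step 16. [r1c5∈{1}] nothing but 1 survives at r1c5. So r1c5=1.
Step 17. [r6c3∈{2}] r6c3's peers cover all but 2 ⇒ r6c3=2.

Answer: 3 6 4 2 1 5 / 2 5 1 6 4 3 / 5 4 6 1 3 2 / 1 2 3 5 6 4 / 6 3 5 4 2 1 / 4 1 2 3 5 6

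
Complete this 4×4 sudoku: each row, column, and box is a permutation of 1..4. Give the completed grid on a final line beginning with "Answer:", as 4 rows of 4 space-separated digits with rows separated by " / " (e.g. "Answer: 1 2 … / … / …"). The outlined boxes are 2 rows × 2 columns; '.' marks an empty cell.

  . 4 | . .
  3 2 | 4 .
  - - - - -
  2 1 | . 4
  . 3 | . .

Step 1. [r2c4∈{1}] r2c4's peers cover all but 1. So r2c4=1.
Step 2. [r1c4∈{2,3}] col 4 places 3 nowhere but r1c4. So r1c4=3.
Step 3. [r4c4∈{2}] r4c4 is down to just 2, so r4c4=2.
Step 4. [r3c3∈{3}] only 3 remains possible at r3c3, so r3c3=3.
Step 5. [r1c1∈{1}] r1c1 is down to just 1, so r1c1=1.
Step 6. [r4c1∈{4}] r4c1's peers cover all but 4. So r4c1=4.
Step 7. [r4c3∈{1}] r4c3 has the single candidate 1. So r4c3=1.
Step 8. [r1c3∈{2}] only 2 remains possible at r1c3 ⇒ r1c3=2.

Answer: 1 4 2 3 / 3 2 4 1 / 2 1 3 4 / 4 3 1 2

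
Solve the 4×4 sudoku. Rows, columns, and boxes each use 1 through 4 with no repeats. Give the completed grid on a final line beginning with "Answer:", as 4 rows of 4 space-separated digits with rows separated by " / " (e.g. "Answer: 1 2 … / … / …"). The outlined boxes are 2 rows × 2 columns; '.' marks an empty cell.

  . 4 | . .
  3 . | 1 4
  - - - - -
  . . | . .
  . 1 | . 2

Step 1. [r4c3∈{3,4}] r4c3 is the only open cell in row 4 admitting 3 ⇒ r4c3=3.
Step 2. [r2c2∈{2}] only 2 remains possible at r2c2, so r2c2=2.
Step 3. [r3c1∈{2,4}] across row 3, 2 lands solely at r3c1 ⇒ r3c1=2.
Step 4. [r1c1∈{1}] r1c1's peers cover all but 1. So r1c1=1.
Step 5. [r1c3∈{2}] nothing but 2 survives at r1c3, so r1c3=2.
Step 6. [r3c4∈{1}] r3c4's peers cover all but 1. So r3c4=1.
Step 7. [r1c4∈{3}] r1c4 is down to just 3, so r1c4=3.
Step 8. [r3c2∈{3}] r3c2 is down to just 3. So r3c2=3.
Step 9. [r4c1∈{4}] nothing but 4 survives at r4c1, so r4c1=4.
Step 10. [r3c3∈{4}] r3c3 is down to just 4, so r3c3=4.

Answer: 1 4 2 3 / 3 2 1 4 / 2 3 4 1 / 4 1 3 2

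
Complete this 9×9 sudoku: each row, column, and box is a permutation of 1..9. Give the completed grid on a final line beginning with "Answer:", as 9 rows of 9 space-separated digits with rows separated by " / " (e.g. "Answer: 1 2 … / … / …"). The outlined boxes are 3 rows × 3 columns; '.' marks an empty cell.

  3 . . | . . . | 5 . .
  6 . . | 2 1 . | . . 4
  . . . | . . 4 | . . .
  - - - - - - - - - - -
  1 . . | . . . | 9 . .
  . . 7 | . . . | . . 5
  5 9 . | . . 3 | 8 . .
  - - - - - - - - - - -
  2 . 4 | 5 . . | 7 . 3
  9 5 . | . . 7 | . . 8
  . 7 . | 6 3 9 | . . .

Step 1. [r2c2∈{8}] r2c2 has the single candidate 8 ⇒ r2c2=8.
Step 2. [r2c8∈{3,7,9}] 7 has one home in row 2: r2c8, so r2c8=7.
Step 3. [r5c1∈{4,8}] 4 has one home in col 1: r5c1, so r5c1=4.
Step 4. [r4c3∈{2,3,6,8}] across box 4, 8 lands solely at r4c3. So r4c3=8.
Step 5. [r9c3∈{1}] only 1 remains possible at r9c3 ⇒ r9c3=1.
Step 6. [r9c9∈{2}] r9c9 has the single candidate 2 ⇒ r9c9=2.
Step 7. [r3c4∈{3,7,8,9}] across col 4, 3 lands solely at r3c4. So r3c4=3.
Step 8. [r7c2∈{6}] r7c2 has the single candidate 6. So r7c2=6.
Step 9. [r8c5∈{2,4}] row 8 places 2 nowhere but r8c5 ⇒ r8c5=2.
Step 10. [r8c4∈{1,4}] in box 8, 4 fits only at r8c4, so r8c4=4.
Step 11. [r4c4∈{7}] r4c4 has the single candidate 7, so r4c4=7.
Step 12. [r4c9∈{6}] r4c9 is down to just 6. So r4c9=6.
Step 13. [r1c5∈{6,7,8,9}] across row 1, 7 lands solely at r1c5, so r1c5=7.
Step 14. [r6c4∈{1}] r6c4 is down to just 1, so r6c4=1.
Step 15. [r7c8∈{1,9}] 9 has one home in row 7: r7c8, so r7c8=9.
Step 16. [r2c3∈{5,9}] in row 2, 9 fits only at r2c3, so r2c3=9.
Step 17. [r1c3∈{2}] r1c3's peers cover all but 2 ⇒ r1c3=2.
Step 18. [r6c8∈{2,4}] 2 has one home in row 6: r6c8. So r6c8=2.
Step 19. [r3c2∈{1}] only 1 remains possible at r3c2, so r3c2=1.
Step 20. [r7c5∈{8}] nothing but 8 survives at r7c5 ⇒ r7c5=8.
Step 21. [r4c8∈{3,4}] in box 6, 4 fits only at r4c8, so r4c8=4.
Step 22. [r5c8∈{1,3}] col 8 places 3 nowhere but r5c8, so r5c8=3.
Step 23. [r2c6∈{5}] r2c6 is down to just 5, so r2c6=5.
Step 24. [r1c9∈{1,9}] 1 has one home in col 9: r1c9. So r1c9=1.
Step 25. [r1c4∈{8,9}] in row 1, 9 fits only at r1c4. So r1c4=9.
Step 26. [r3c5∈{6}] only 6 remains possible at r3c5. So r3c5=6.
Step 27. [r5c6∈{2,6,8}] across row 5, 6 lands solely at r5c6, so r5c6=6.
Step 28. [r1c8∈{6,8}] across row 1, 6 lands solely at r1c8 ⇒ r1c8=6.
Step 29. [r5c7∈{1}] r5c7 is down to just 1, so r5c7=1.
Step 30. [r5c2∈{2}] r5c2 is down to just 2. So r5c2=2.
Step 31. [r8c3∈{3}] r8c3 is down to just 3 ⇒ r8c3=3.
Step 32. [r9c1∈{8}] r9c1 has the single candidate 8 ⇒ r9c1=8.
Step 33. [r4c6∈{2}] nothing but 2 survives at r4c6 ⇒ r4c6=2.
Step 34. [r2c7∈{3}] only 3 remains possible at r2c7, so r2c7=3.
Step 35. [r7c6∈{1}] nothing but 1 survives at r7c6 ⇒ r7c6=1.
Step 36. [r1c2∈{4}] r1c2 is down to just 4 ⇒ r1c2=4.
Step 37. [r4c2∈{3}] nothing but 3 survives at r4c2. So r4c2=3.
Step 38. [r3c3∈{5}] r3c3 is down to just 5 ⇒ r3c3=5.
Step 39. [r4c5∈{5}] r4c5 has the single candidate 5 ⇒ r4c5=5.
Step 40. [r3c7∈{2}] nothing but 2 survives at r3c7. So r3c7=2.
Step 41. [r8c8∈{1}] r8c8's peers cover all but 1. So r8c8=1.
Step 42. [r3c1∈{7}] only 7 remains possible at r3c1. So r3c1=7.
Step 43. [r9c7∈{4}] only 4 remains possible at r9c7. So r9c7=4.
Step 44. [r5c4∈{8}] r5c4 is down to just 8. So r5c4=8.
Step 45. [r8c7∈{6}] r8c7 has the single candidate 6, so r8c7=6.
Step 46. [r6c3∈{6}] nothing but 6 survives at r6c3 ⇒ r6c3=6.
Step 47. [r3c8∈{8}] r3c8's peers cover all but 8 ⇒ r3c8=8.
Step 48. [r9c8∈{5}] r9c8's peers cover all but 5. So r9c8=5.
Step 49. [r6c9∈{7}] r6c9 is down to just 7. So r6c9=7.
Step 50. [r6c5∈{4}] only 4 remains possible at r6c5, so r6c5=4.
Step 51. [r5c5∈{9}] r5c5's peers cover all but 9, so r5c5=9.
Step 52. [r3c9∈{9}] r3c9 has the single candidate 9 ⇒ r3c9=9.
Step 53. [r1c6∈{8}] r1c6's peers cover all but 8, so r1c6=8.

Answer: 3 4 2 9 7 8 5 6 1 / 6 8 9 2 1 5 3 7 4 / 7 1 5 3 6 4 2 8 9 / 1 3 8 7 5 2 9 4 6 / 4 2 7 8 9 6 1 3 5 / 5 9 6 1 4 3 8 2 7 / 2 6 4 5 8 1 7 9 3 / 9 5 3 4 2 7 6 1 8 / 8 7 1 6 3 9 4 5 2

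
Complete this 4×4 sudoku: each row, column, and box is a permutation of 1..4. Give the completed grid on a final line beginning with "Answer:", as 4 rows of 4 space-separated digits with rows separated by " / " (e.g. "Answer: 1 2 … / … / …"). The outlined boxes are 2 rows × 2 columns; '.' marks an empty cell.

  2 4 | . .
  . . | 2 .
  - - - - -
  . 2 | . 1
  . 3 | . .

Step 1. [r4c3∈{4}] r4c3 has the single candidate 4. So r4c3=4.
Step 2. [r2c1∈{1,3}] 3 has one home in col 1: r2c1 ⇒ r2c1=3.
Step 3. [r1c3∈{1,3}] in row 1, 1 fits only at r1c3 ⇒ r1c3=1.
Step 4. [r4c1∈{1}] only 1 remains possible at r4c1. So r4c1=1.
Step 5. [r3c1∈{4}] r3c1 is down to just 4, so r3c1=4.
Step 6. [r2c2∈{1}] r2c2 has the single candidate 1, so r2c2=1.
Step 7. [r1c4∈{3}] r1c4 has the single candidate 3 ⇒ r1c4=3.
Step 8. [r2c4∈{4}] r2c4 is down to just 4. So r2c4=4.
Step 9. [r3c3∈{3}] only 3 remains possible at r3c3, so r3c3=3.
Step 10. [r4c4∈{2}] r4c4 has the single candidate 2, so r4c4=2.

Answer: 2 4 1 3 / 3 1 2 4 / 4 2 3 1 / 1 3 4 2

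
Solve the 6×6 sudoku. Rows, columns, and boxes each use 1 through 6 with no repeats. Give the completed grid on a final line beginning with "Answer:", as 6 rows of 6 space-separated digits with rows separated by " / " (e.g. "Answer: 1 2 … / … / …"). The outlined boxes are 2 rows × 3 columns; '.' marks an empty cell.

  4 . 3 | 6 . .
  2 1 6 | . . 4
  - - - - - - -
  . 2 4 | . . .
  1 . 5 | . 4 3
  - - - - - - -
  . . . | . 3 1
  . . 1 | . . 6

Step 1. [r2c5∈{5}] nothing but 5 survives at r2c5 ⇒ r2c5=5.
Step 2. [r6c5∈{2}] r6c5 is down to just 2, so r6c5=2.
Step 3. [r6c2∈{3,4,5}] r6c2 is the only open cell in col 2 admitting 3, so r6c2=3.
Step 4. [r6c1∈{5}] r6c1's peers cover all but 5. So r6c1=5.
Step 5. [r3c4∈{1,5}] r3c4 is the only open cell in col 4 admitting 1. So r3c4=1.
Step 6. [r4c2∈{6}] r4c2's peers cover all but 6 ⇒ r4c2=6.
Step 7. [r5c4∈{4,5}] in row 5, 5 fits only at r5c4. So r5c4=5.
Step 8. [r4c4∈{2}] r4c4's peers cover all but 2 ⇒ r4c4=2.
Step 9. [r5c3∈{2}] nothing but 2 survives at r5c3 ⇒ r5c3=2.
Step 10. [r1c5∈{1}] only 1 remains possible at r1c5. So r1c5=1.
Step 11. [r2c4∈{3}] r2c4 is down to just 3 ⇒ r2c4=3.
Step 12. [r3c6∈{5}] r3c6 has the single candidate 5, so r3c6=5.
Step 13. [r5c1∈{6}] nothing but 6 survives at r5c1 ⇒ r5c1=6.
Step 14. [r1c2∈{5}] nothing but 5 survives at r1c2. So r1c2=5.
Step 15. [r6c4∈{4}] r6c4 is down to just 4 ⇒ r6c4=4.
Step 16. [r3c5∈{6}] nothing but 6 survives at r3c5. So r3c5=6.
Step 17. [r5c2∈{4}] r5c2 has the single candidate 4 ⇒ r5c2=4.
Step 18. [r1c6∈{2}] r1c6 has the single candidate 2, so r1c6=2.
Step 19. [r3c1∈{3}] only 3 remains possible at r3c1 ⇒ r3c1=3.

Answer: 4 5 3 6 1 2 / 2 1 6 3 5 4 / 3 2 4 1 6 5 / 1 6 5 2 4 3 / 6 4 2 5 3 1 / 5 3 1 4 2 6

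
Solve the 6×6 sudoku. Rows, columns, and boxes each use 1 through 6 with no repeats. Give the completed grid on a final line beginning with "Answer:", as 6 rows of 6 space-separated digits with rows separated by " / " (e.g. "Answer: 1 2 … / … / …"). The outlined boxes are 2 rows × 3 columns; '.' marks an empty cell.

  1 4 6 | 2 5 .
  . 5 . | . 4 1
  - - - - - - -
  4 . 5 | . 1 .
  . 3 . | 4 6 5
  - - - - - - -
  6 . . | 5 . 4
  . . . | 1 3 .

Step 1. [r6c2∈{2}] r6c2 is down to just 2, so r6c2=2.
Step 2. [r2c1∈{2,3}] across col 1, 3 lands solely at r2c1, so r2c1=3.
Step 3. [r4c3∈{1,2}] row 4 places 1 nowhere but r4c3. So r4c3=1.
Step 4. [r1c6∈{3}] r1c6's peers cover all but 3. So r1c6=3.
Step 5. [r4c1∈{2}] only 2 remains possible at r4c1 ⇒ r4c1=2.
Step 6. [r3c6∈{2}] r3c6's peers cover all but 2 ⇒ r3c6=2.
Step 7. [r2c4∈{6}] r2c4 has the single candidate 6. So r2c4=6.
Step 8. [r5c2∈{1}] r5c2 has the single candidate 1 ⇒ r5c2=1.
Step 9. [r6c1∈{5}] r6c1 has the single candidate 5 ⇒ r6c1=5.
Step 10. [r5c5∈{2}] r5c5's peers cover all but 2 ⇒ r5c5=2.
Step 11. [r3c4∈{3}] r3c4's peers cover all but 3, so r3c4=3.
Step 12. [r5c3∈{3}] r5c3 is down to just 3, so r5c3=3.
Step 13. [r3c2∈{6}] r3c2 is down to just 6. So r3c2=6.
Step 14. [r2c3∈{2}] nothing but 2 survives at r2c3. So r2c3=2.
Step 15. [r6c6∈{6}] nothing but 6 survives at r6c6 ⇒ r6c6=6.
Step 16. [r6c3∈{4}] r6c3's peers cover all but 4 ⇒ r6c3=4.

Answer: 1 4 6 2 5 3 / 3 5 2 6 4 1 / 4 6 5 3 1 2 / 2 3 1 4 6 5 / 6 1 3 5 2 4 / 5 2 4 1 3 6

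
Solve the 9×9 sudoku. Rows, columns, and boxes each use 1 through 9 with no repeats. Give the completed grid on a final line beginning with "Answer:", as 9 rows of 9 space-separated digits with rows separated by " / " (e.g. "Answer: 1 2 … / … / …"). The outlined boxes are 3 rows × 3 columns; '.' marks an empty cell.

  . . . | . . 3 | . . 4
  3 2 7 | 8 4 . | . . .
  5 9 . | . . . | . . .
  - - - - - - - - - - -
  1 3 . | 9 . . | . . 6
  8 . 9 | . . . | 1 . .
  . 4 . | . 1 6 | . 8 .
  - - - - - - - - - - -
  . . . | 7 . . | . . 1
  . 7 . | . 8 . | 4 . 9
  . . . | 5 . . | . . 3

Step 1. [r1c1∈{6}] only 6 remains possible at r1c1, so r1c1=6.
Step 2. [r8c1∈{2}] r8c1's peers cover all but 2. So r8c1=2.
Step 3. [r2c9∈{5}] r2c9's peers cover all but 5 ⇒ r2c9=5.
Step 4. [r6c7∈{2,3,5,7,9}] across row 6, 9 lands solely at r6c7. So r6c7=9.
Step 5. [r5c8∈{2,3,4,5,7}] r5c8 is the only open cell in box 6 admitting 3 ⇒ r5c8=3.
Step 6. [r3c9∈{2,7,8}] across col 9, 8 lands solely at r3c9, so r3c9=8.
Step 7. [r2c7∈{6}] r2c7's peers cover all but 6. So r2c7=6.
Step 8. [r6c3∈{2,5}] across row 6, 5 lands solely at r6c3. So r6c3=5.
Step 9. [r7c5∈{2,3,6,9}] col 5 places 3 nowhere but r7c5 ⇒ r7c5=3.
Step 10. [r8c6∈{1}] r8c6 is down to just 1 ⇒ r8c6=1.
Step 11. [r1c5∈{2,5,7,9}] in row 1, 5 fits only at r1c5. So r1c5=5.
Step 12. [r9c5∈{2,6,9}] 9 has one home in col 5: r9c5 ⇒ r9c5=9.
Step 13. [r4c8∈{2,4,5,7}] r4c8 is the only open cell in col 8 admitting 4 ⇒ r4c8=4.
Step 14. [r4c7∈{2,5,7}] box 6 places 5 nowhere but r4c7, so r4c7=5.
Step 15. [r9c1∈{4}] r9c1 is down to just 4, so r9c1=4.
Step 16. [r9c6∈{2}] r9c6's peers cover all but 2, so r9c6=2.
Step 17. [r3c6∈{7}] r3c6 has the single candidate 7, so r3c6=7.
Step 18. [r1c8∈{1,2,7,9}] in row 1, 9 fits only at r1c8 ⇒ r1c8=9.
Step 19. [r8c4∈{6}] r8c4 is down to just 6, so r8c4=6.
Step 20. [r7c2∈{5,6,8}] in col 2, 5 fits only at r7c2. So r7c2=5.
Step 21. [r4c5∈{2,7}] across row 4, 7 lands solely at r4c5 ⇒ r4c5=7.
Step 22. [r5c5∈{2}] nothing but 2 survives at r5c5, so r5c5=2.
Step 23. [r9c8∈{6,7}] col 8 places 7 nowhere but r9c8 ⇒ r9c8=7.
Step 24. [r9c7∈{8}] nothing but 8 survives at r9c7 ⇒ r9c7=8.
Step 25. [r7c7∈{2}] r7c7 has the single candidate 2, so r7c7=2.
Step 26. [r1c2∈{1,8}] in col 2, 8 fits only at r1c2. So r1c2=8.
Step 27. [r1c3∈{1}] nothing but 1 survives at r1c3 ⇒ r1c3=1.
Step 28. [r3c4∈{1,2}] col 4 places 1 nowhere but r3c4, so r3c4=1.
Step 29. [r9c3∈{6}] nothing but 6 survives at r9c3 ⇒ r9c3=6.
Step 30. [r5c4∈{4}] r5c4 is down to just 4, so r5c4=4.
Step 31. [r5c9∈{7}] r5c9 is down to just 7, so r5c9=7.
Step 32. [r1c4∈{2}] r1c4 is down to just 2, so r1c4=2.
Step 33. [r6c4∈{3}] r6c4 is down to just 3 ⇒ r6c4=3.
Step 34. [r3c5∈{6}] r3c5 has the single candidate 6. So r3c5=6.
Step 35. [r6c9∈{2}] r6c9 is down to just 2 ⇒ r6c9=2.
Step 36. [r7c6∈{4}] only 4 remains possible at r7c6 ⇒ r7c6=4.
Step 37. [r7c3∈{8}] r7c3's peers cover all but 8 ⇒ r7c3=8.
Step 38. [r4c6∈{8}] only 8 remains possible at r4c6, so r4c6=8.
Step 39. [r8c3∈{3}] r8c3 is down to just 3 ⇒ r8c3=3.
Step 40. [r8c8∈{5}] r8c8's peers cover all but 5. So r8c8=5.
Step 41. [r2c8∈{1}] r2c8 is down to just 1. So r2c8=1.
Step 42. [r6c1∈{7}] r6c1 is down to just 7, so r6c1=7.
Step 43. [r3c8∈{2}] only 2 remains possible at r3c8 ⇒ r3c8=2.
Step 44. [r7c1∈{9}] r7c1's peers cover all but 9. So r7c1=9.
Step 45. [r5c6∈{5}] r5c6 has the single candidate 5 ⇒ r5c6=5.
Step 46. [r3c3∈{4}] only 4 remains possible at r3c3, so r3c3=4.
Step 47. [r3c7∈{3}] r3c7's peers cover all but 3, so r3c7=3.
Step 48. [r2c6∈{9}] r2c6 is down to just 9, so r2c6=9.
Step 49. [r4c3∈{2}] r4c3 is down to just 2 ⇒ r4c3=2.
Step 50. [r7c8∈{6}] nothing but 6 survives at r7c8, so r7c8=6.
Step 51. [r5c2∈{6}] nothing but 6 survives at r5c2. So r5c2=6.
Step 52. [r9c2∈{1}] r9c2's peers cover all but 1. So r9c2=1.
Step 53. [r1c7∈{7}] r1c7 has the single candidate 7. So r1c7=7.

Answer: 6 8 1 2 5 3 7 9 4 / 3 2 7 8 4 9 6 1 5 / 5 9 4 1 6 7 3 2 8 / 1 3 2 9 7 8 5 4 6 / 8 6 9 4 2 5 1 3 7 / 7 4 5 3 1 6 9 8 2 / 9 5 8 7 3 4 2 6 1 / 2 7 3 6 8 1 4 5 9 / 4 1 6 5 9 2 8 7 3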